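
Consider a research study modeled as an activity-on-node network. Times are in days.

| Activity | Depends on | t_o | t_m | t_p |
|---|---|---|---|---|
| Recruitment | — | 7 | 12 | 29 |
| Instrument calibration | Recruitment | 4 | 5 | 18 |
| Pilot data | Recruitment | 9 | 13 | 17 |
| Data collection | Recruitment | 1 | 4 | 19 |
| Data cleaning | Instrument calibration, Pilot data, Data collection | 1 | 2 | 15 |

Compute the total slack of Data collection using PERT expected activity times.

7 days

te_Recruitment = (7 + 4·12 + 29)/6 = 84/6 = 14
te_Instrument calibration = (4 + 4·5 + 18)/6 = 42/6 = 7
te_Pilot data = (9 + 4·13 + 17)/6 = 78/6 = 13
te_Data collection = (1 + 4·4 + 19)/6 = 36/6 = 6
te_Data cleaning = (1 + 4·2 + 15)/6 = 24/6 = 4

Forward pass:
ES_Recruitment = 0; EF_Recruitment = 14
ES_Instrument calibration = 14; EF_Instrument calibration = 14+7 = 21
ES_Pilot data = 14; EF_Pilot data = 14+13 = 27
ES_Data collection = 14; EF_Data collection = 14+6 = 20
ES_Data cleaning = max(EF_Instrument calibration=21, EF_Pilot data=27, EF_Data collection=20) = 27; EF_Data cleaning = 27+4 = 31
Expected project duration μ = 31 days. Critical path: Recruitment → Pilot data → Data cleaning.

Backward pass:
LF_Data cleaning = 31; LS_Data cleaning = 31−4 = 27
LF_Data collection = LS_Data cleaning = 27; LS_Data collection = 27−6 = 21
LF_Pilot data = LS_Data cleaning = 27; LS_Pilot data = 27−13 = 14
LF_Instrument calibration = LS_Data cleaning = 27; LS_Instrument calibration = 27−7 = 20
LF_Recruitment = min(LS_Instrument calibration=20, LS_Pilot data=14, LS_Data collection=21) = 14; LS_Recruitment = 14−14 = 0
Slack_Data collection = LS_Data collection − ES_Data collection = 21 − 14 = 7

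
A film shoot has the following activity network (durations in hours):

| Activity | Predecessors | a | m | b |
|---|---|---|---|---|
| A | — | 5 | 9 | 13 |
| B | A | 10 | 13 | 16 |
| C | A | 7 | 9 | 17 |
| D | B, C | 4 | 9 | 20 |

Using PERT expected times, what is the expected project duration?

32 hours

te_A = (5 + 4·9 + 13)/6 = 54/6 = 9
te_B = (10 + 4·13 + 16)/6 = 78/6 = 13
te_C = (7 + 4·9 + 17)/6 = 60/6 = 10
te_D = (4 + 4·9 + 20)/6 = 60/6 = 10

Forward pass:
ES_A = 0; EF_A = 9
ES_B = 9; EF_B = 9+13 = 22
ES_C = 9; EF_C = 9+10 = 19
ES_D = max(EF_B=22, EF_C=19) = 22; EF_D = 22+10 = 32
Expected project duration μ = 32 hours. Critical path: A → B → D.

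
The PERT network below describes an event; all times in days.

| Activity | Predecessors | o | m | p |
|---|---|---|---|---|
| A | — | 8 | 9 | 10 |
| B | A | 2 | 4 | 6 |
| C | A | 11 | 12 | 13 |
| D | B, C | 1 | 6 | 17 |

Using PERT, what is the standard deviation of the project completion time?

2.71 days

te_A = (8 + 4·9 + 10)/6 = 54/6 = 9; σ²_A = ((10−8)/6)² = 0.111
te_B = (2 + 4·4 + 6)/6 = 24/6 = 4; σ²_B = ((6−2)/6)² = 0.444
te_C = (11 + 4·12 + 13)/6 = 72/6 = 12; σ²_C = ((13−11)/6)² = 0.111
te_D = (1 + 4·6 + 17)/6 = 42/6 = 7; σ²_D = ((17−1)/6)² = 7.111

Forward pass:
ES_A = 0; EF_A = 9
ES_B = 9; EF_B = 9+4 = 13
ES_C = 9; EF_C = 9+12 = 21
ES_D = max(EF_B=13, EF_C=21) = 21; EF_D = 21+7 = 28
Expected project duration μ = 28 days. Critical path: A → C → D.

Variance along critical path = 0.111 + 0.111 + 7.111 = 7.333
σ = √7.333 = 2.708 days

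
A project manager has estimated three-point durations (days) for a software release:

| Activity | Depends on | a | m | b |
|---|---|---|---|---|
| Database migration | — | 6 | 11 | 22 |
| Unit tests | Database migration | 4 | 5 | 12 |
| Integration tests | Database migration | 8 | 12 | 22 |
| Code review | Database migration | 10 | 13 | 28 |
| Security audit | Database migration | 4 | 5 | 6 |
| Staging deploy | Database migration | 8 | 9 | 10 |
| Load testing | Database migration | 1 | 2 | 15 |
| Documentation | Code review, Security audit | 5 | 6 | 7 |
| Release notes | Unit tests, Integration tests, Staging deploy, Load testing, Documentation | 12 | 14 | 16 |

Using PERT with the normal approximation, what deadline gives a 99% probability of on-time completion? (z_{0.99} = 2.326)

te_Database migration = (6 + 4·11 + 22)/6 = 72/6 = 12; σ²_Database migration = ((22−6)/6)² = 7.111
te_Unit tests = (4 + 4·5 + 12)/6 = 36/6 = 6; σ²_Unit tests = ((12−4)/6)² = 1.778
te_Integration tests = (8 + 4·12 + 22)/6 = 78/6 = 13; σ²_Integration tests = ((22−8)/6)² = 5.444
te_Code review = (10 + 4·13 + 28)/6 = 90/6 = 15; σ²_Code review = ((28−10)/6)² = 9.000
te_Security audit = (4 + 4·5 + 6)/6 = 30/6 = 5; σ²_Security audit = ((6−4)/6)² = 0.111
te_Staging deploy = (8 + 4·9 + 10)/6 = 54/6 = 9; σ²_Staging deploy = ((10−8)/6)² = 0.111
te_Load testing = (1 + 4·2 + 15)/6 = 24/6 = 4; σ²_Load testing = ((15−1)/6)² = 5.444
te_Documentation = (5 + 4·6 + 7)/6 = 36/6 = 6; σ²_Documentation = ((7−5)/6)² = 0.111
te_Release notes = (12 + 4·14 + 16)/6 = 84/6 = 14; σ²_Release notes = ((16−12)/6)² = 0.444

Forward pass:
ES_Database migration = 0; EF_Database migration = 12
ES_Unit tests = 12; EF_Unit tests = 12+6 = 18
ES_Integration tests = 12; EF_Integration tests = 12+13 = 25
ES_Code review = 12; EF_Code review = 12+15 = 27
ES_Security audit = 12; EF_Security audit = 12+5 = 17
ES_Staging deploy = 12; EF_Staging deploy = 12+9 = 21
ES_Load testing = 12; EF_Load testing = 12+4 = 16
ES_Documentation = max(EF_Code review=27, EF_Security audit=17) = 27; EF_Documentation = 27+6 = 33
ES_Release notes = max(EF_Unit tests=18, EF_Integration tests=25, EF_Staging deploy=21, EF_Load testing=16, EF_Documentation=33) = 33; EF_Release notes = 33+14 = 47
Expected project duration μ = 47 days. Critical path: Database migration → Code review → Documentation → Release notes.

Variance along critical path = 7.111 + 9.000 + 0.111 + 0.444 = 16.667; σ = 4.082 days.
D = μ + z·σ = 47 + 2.326·4.082 = 56.5 days

56.5 days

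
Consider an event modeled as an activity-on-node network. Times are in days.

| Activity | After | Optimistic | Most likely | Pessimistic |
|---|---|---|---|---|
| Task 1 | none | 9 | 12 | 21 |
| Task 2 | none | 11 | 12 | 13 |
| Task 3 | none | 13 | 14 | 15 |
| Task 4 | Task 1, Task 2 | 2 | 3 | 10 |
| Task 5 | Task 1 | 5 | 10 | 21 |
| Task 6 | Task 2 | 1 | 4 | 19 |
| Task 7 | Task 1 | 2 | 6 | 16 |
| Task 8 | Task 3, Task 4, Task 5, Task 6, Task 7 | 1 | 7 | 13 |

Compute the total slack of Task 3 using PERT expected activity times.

te_Task 1 = (9 + 4·12 + 21)/6 = 78/6 = 13
te_Task 2 = (11 + 4·12 + 13)/6 = 72/6 = 12
te_Task 3 = (13 + 4·14 + 15)/6 = 84/6 = 14
te_Task 4 = (2 + 4·3 + 10)/6 = 24/6 = 4
te_Task 5 = (5 + 4·10 + 21)/6 = 66/6 = 11
te_Task 6 = (1 + 4·4 + 19)/6 = 36/6 = 6
te_Task 7 = (2 + 4·6 + 16)/6 = 42/6 = 7
te_Task 8 = (1 + 4·7 + 13)/6 = 42/6 = 7

Forward pass:
ES_Task 1 = 0; EF_Task 1 = 13
ES_Task 2 = 0; EF_Task 2 = 12
ES_Task 3 = 0; EF_Task 3 = 14
ES_Task 4 = max(EF_Task 1=13, EF_Task 2=12) = 13; EF_Task 4 = 13+4 = 17
ES_Task 5 = 13; EF_Task 5 = 13+11 = 24
ES_Task 6 = 12; EF_Task 6 = 12+6 = 18
ES_Task 7 = 13; EF_Task 7 = 13+7 = 20
ES_Task 8 = max(EF_Task 3=14, EF_Task 4=17, EF_Task 5=24, EF_Task 6=18, EF_Task 7=20) = 24; EF_Task 8 = 24+7 = 31
Expected project duration μ = 31 days. Critical path: Task 1 → Task 5 → Task 8.

Backward pass:
LF_Task 8 = 31; LS_Task 8 = 31−7 = 24
LF_Task 7 = LS_Task 8 = 24; LS_Task 7 = 24−7 = 17
LF_Task 6 = LS_Task 8 = 24; LS_Task 6 = 24−6 = 18
LF_Task 5 = LS_Task 8 = 24; LS_Task 5 = 24−11 = 13
LF_Task 4 = LS_Task 8 = 24; LS_Task 4 = 24−4 = 20
LF_Task 3 = LS_Task 8 = 24; LS_Task 3 = 24−14 = 10
LF_Task 2 = min(LS_Task 4=20, LS_Task 6=18) = 18; LS_Task 2 = 18−12 = 6
LF_Task 1 = min(LS_Task 4=20, LS_Task 5=13, LS_Task 7=17) = 13; LS_Task 1 = 13−13 = 0
Slack_Task 3 = LS_Task 3 − ES_Task 3 = 10 − 0 = 10

10 days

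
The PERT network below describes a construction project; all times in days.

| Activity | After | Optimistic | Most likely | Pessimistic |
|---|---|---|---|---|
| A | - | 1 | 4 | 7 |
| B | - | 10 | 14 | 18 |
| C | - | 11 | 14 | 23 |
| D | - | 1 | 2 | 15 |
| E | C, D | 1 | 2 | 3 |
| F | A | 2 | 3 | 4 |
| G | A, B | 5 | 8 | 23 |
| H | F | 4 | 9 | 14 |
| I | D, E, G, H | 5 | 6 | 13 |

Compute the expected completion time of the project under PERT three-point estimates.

te_A = (1 + 4·4 + 7)/6 = 24/6 = 4
te_B = (10 + 4·14 + 18)/6 = 84/6 = 14
te_C = (11 + 4·14 + 23)/6 = 90/6 = 15
te_D = (1 + 4·2 + 15)/6 = 24/6 = 4
te_E = (1 + 4·2 + 3)/6 = 12/6 = 2
te_F = (2 + 4·3 + 4)/6 = 18/6 = 3
te_G = (5 + 4·8 + 23)/6 = 60/6 = 10
te_H = (4 + 4·9 + 14)/6 = 54/6 = 9
te_I = (5 + 4·6 + 13)/6 = 42/6 = 7

Forward pass:
ES_A = 0; EF_A = 4
ES_B = 0; EF_B = 14
ES_C = 0; EF_C = 15
ES_D = 0; EF_D = 4
ES_E = max(EF_C=15, EF_D=4) = 15; EF_E = 15+2 = 17
ES_F = 4; EF_F = 4+3 = 7
ES_G = max(EF_A=4, EF_B=14) = 14; EF_G = 14+10 = 24
ES_H = 7; EF_H = 7+9 = 16
ES_I = max(EF_D=4, EF_E=17, EF_G=24, EF_H=16) = 24; EF_I = 24+7 = 31
Expected project duration μ = 31 days. Critical path: B → G → I.

31 days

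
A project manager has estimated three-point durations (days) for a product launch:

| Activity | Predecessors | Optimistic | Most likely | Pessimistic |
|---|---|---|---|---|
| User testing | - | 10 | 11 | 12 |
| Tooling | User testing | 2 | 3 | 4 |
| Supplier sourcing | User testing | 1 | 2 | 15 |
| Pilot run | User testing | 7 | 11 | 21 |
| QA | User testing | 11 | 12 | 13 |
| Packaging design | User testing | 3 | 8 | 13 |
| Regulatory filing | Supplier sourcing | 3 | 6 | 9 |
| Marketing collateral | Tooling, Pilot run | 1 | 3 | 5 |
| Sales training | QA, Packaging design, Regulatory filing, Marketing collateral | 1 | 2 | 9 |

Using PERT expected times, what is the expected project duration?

29 days

te_User testing = (10 + 4·11 + 12)/6 = 66/6 = 11
te_Tooling = (2 + 4·3 + 4)/6 = 18/6 = 3
te_Supplier sourcing = (1 + 4·2 + 15)/6 = 24/6 = 4
te_Pilot run = (7 + 4·11 + 21)/6 = 72/6 = 12
te_QA = (11 + 4·12 + 13)/6 = 72/6 = 12
te_Packaging design = (3 + 4·8 + 13)/6 = 48/6 = 8
te_Regulatory filing = (3 + 4·6 + 9)/6 = 36/6 = 6
te_Marketing collateral = (1 + 4·3 + 5)/6 = 18/6 = 3
te_Sales training = (1 + 4·2 + 9)/6 = 18/6 = 3

Forward pass:
ES_User testing = 0; EF_User testing = 11
ES_Tooling = 11; EF_Tooling = 11+3 = 14
ES_Supplier sourcing = 11; EF_Supplier sourcing = 11+4 = 15
ES_Pilot run = 11; EF_Pilot run = 11+12 = 23
ES_QA = 11; EF_QA = 11+12 = 23
ES_Packaging design = 11; EF_Packaging design = 11+8 = 19
ES_Regulatory filing = 15; EF_Regulatory filing = 15+6 = 21
ES_Marketing collateral = max(EF_Tooling=14, EF_Pilot run=23) = 23; EF_Marketing collateral = 23+3 = 26
ES_Sales training = max(EF_QA=23, EF_Packaging design=19, EF_Regulatory filing=21, EF_Marketing collateral=26) = 26; EF_Sales training = 26+3 = 29
Expected project duration μ = 29 days. Critical path: User testing → Pilot run → Marketing collateral → Sales training.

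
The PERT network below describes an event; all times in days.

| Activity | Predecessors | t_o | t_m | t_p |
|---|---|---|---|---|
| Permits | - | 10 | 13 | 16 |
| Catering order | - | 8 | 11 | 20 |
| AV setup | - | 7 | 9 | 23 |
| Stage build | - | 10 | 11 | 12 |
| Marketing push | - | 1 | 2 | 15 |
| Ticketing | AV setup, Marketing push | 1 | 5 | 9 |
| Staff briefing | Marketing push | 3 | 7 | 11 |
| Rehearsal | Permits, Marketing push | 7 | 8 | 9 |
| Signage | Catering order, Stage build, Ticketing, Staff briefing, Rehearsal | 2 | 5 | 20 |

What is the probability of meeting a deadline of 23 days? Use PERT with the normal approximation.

0.058

te_Permits = (10 + 4·13 + 16)/6 = 78/6 = 13; σ²_Permits = ((16−10)/6)² = 1.000
te_Catering order = (8 + 4·11 + 20)/6 = 72/6 = 12; σ²_Catering order = ((20−8)/6)² = 4.000
te_AV setup = (7 + 4·9 + 23)/6 = 66/6 = 11; σ²_AV setup = ((23−7)/6)² = 7.111
te_Stage build = (10 + 4·11 + 12)/6 = 66/6 = 11; σ²_Stage build = ((12−10)/6)² = 0.111
te_Marketing push = (1 + 4·2 + 15)/6 = 24/6 = 4; σ²_Marketing push = ((15−1)/6)² = 5.444
te_Ticketing = (1 + 4·5 + 9)/6 = 30/6 = 5; σ²_Ticketing = ((9−1)/6)² = 1.778
te_Staff briefing = (3 + 4·7 + 11)/6 = 42/6 = 7; σ²_Staff briefing = ((11−3)/6)² = 1.778
te_Rehearsal = (7 + 4·8 + 9)/6 = 48/6 = 8; σ²_Rehearsal = ((9−7)/6)² = 0.111
te_Signage = (2 + 4·5 + 20)/6 = 42/6 = 7; σ²_Signage = ((20−2)/6)² = 9.000

Forward pass:
ES_Permits = 0; EF_Permits = 13
ES_Catering order = 0; EF_Catering order = 12
ES_AV setup = 0; EF_AV setup = 11
ES_Stage build = 0; EF_Stage build = 11
ES_Marketing push = 0; EF_Marketing push = 4
ES_Ticketing = max(EF_AV setup=11, EF_Marketing push=4) = 11; EF_Ticketing = 11+5 = 16
ES_Staff briefing = 4; EF_Staff briefing = 4+7 = 11
ES_Rehearsal = max(EF_Permits=13, EF_Marketing push=4) = 13; EF_Rehearsal = 13+8 = 21
ES_Signage = max(EF_Catering order=12, EF_Stage build=11, EF_Ticketing=16, EF_Staff briefing=11, EF_Rehearsal=21) = 21; EF_Signage = 21+7 = 28
Expected project duration μ = 28 days. Critical path: Permits → Rehearsal → Signage.

Variance along critical path = 1.000 + 0.111 + 9.000 = 10.111; σ = √10.111 = 3.180 days.
Z = (23 − 28) / 3.180 = -1.572
P(T ≤ 23) = Φ(-1.572) ≈ 0.058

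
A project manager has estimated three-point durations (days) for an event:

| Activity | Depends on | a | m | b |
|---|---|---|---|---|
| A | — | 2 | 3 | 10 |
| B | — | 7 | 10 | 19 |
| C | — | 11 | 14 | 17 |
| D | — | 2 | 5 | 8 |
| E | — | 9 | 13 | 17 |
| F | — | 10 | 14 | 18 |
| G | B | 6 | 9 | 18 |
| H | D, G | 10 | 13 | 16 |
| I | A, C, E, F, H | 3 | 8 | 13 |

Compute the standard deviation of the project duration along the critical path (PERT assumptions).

3.43 days

te_A = (2 + 4·3 + 10)/6 = 24/6 = 4; σ²_A = ((10−2)/6)² = 1.778
te_B = (7 + 4·10 + 19)/6 = 66/6 = 11; σ²_B = ((19−7)/6)² = 4.000
te_C = (11 + 4·14 + 17)/6 = 84/6 = 14; σ²_C = ((17−11)/6)² = 1.000
te_D = (2 + 4·5 + 8)/6 = 30/6 = 5; σ²_D = ((8−2)/6)² = 1.000
te_E = (9 + 4·13 + 17)/6 = 78/6 = 13; σ²_E = ((17−9)/6)² = 1.778
te_F = (10 + 4·14 + 18)/6 = 84/6 = 14; σ²_F = ((18−10)/6)² = 1.778
te_G = (6 + 4·9 + 18)/6 = 60/6 = 10; σ²_G = ((18−6)/6)² = 4.000
te_H = (10 + 4·13 + 16)/6 = 78/6 = 13; σ²_H = ((16−10)/6)² = 1.000
te_I = (3 + 4·8 + 13)/6 = 48/6 = 8; σ²_I = ((13−3)/6)² = 2.778

Forward pass:
ES_A = 0; EF_A = 4
ES_B = 0; EF_B = 11
ES_C = 0; EF_C = 14
ES_D = 0; EF_D = 5
ES_E = 0; EF_E = 13
ES_F = 0; EF_F = 14
ES_G = 11; EF_G = 11+10 = 21
ES_H = max(EF_D=5, EF_G=21) = 21; EF_H = 21+13 = 34
ES_I = max(EF_A=4, EF_C=14, EF_E=13, EF_F=14, EF_H=34) = 34; EF_I = 34+8 = 42
Expected project duration μ = 42 days. Critical path: B → G → H → I.

Variance along critical path = 4.000 + 4.000 + 1.000 + 2.778 = 11.778
σ = √11.778 = 3.432 days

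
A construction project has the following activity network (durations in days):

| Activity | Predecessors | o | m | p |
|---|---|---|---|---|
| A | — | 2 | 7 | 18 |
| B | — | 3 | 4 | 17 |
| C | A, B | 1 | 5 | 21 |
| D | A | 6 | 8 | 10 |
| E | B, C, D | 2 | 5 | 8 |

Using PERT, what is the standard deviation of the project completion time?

te_A = (2 + 4·7 + 18)/6 = 48/6 = 8; σ²_A = ((18−2)/6)² = 7.111
te_B = (3 + 4·4 + 17)/6 = 36/6 = 6; σ²_B = ((17−3)/6)² = 5.444
te_C = (1 + 4·5 + 21)/6 = 42/6 = 7; σ²_C = ((21−1)/6)² = 11.111
te_D = (6 + 4·8 + 10)/6 = 48/6 = 8; σ²_D = ((10−6)/6)² = 0.444
te_E = (2 + 4·5 + 8)/6 = 30/6 = 5; σ²_E = ((8−2)/6)² = 1.000

Forward pass:
ES_A = 0; EF_A = 8
ES_B = 0; EF_B = 6
ES_C = max(EF_A=8, EF_B=6) = 8; EF_C = 8+7 = 15
ES_D = 8; EF_D = 8+8 = 16
ES_E = max(EF_B=6, EF_C=15, EF_D=16) = 16; EF_E = 16+5 = 21
Expected project duration μ = 21 days. Critical path: A → D → E.

Variance along critical path = 7.111 + 0.444 + 1.000 = 8.556
σ = √8.556 = 2.925 days

2.92 days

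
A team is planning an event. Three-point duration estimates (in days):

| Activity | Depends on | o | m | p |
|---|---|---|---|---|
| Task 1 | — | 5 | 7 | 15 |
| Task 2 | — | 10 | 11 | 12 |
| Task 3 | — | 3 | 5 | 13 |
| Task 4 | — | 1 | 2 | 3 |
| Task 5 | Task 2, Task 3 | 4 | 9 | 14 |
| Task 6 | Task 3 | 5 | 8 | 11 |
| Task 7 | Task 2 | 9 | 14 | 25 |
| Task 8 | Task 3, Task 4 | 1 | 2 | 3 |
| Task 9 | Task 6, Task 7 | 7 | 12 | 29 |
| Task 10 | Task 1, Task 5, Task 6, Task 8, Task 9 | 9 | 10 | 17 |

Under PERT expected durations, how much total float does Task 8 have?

32 days

te_Task 1 = (5 + 4·7 + 15)/6 = 48/6 = 8
te_Task 2 = (10 + 4·11 + 12)/6 = 66/6 = 11
te_Task 3 = (3 + 4·5 + 13)/6 = 36/6 = 6
te_Task 4 = (1 + 4·2 + 3)/6 = 12/6 = 2
te_Task 5 = (4 + 4·9 + 14)/6 = 54/6 = 9
te_Task 6 = (5 + 4·8 + 11)/6 = 48/6 = 8
te_Task 7 = (9 + 4·14 + 25)/6 = 90/6 = 15
te_Task 8 = (1 + 4·2 + 3)/6 = 12/6 = 2
te_Task 9 = (7 + 4·12 + 29)/6 = 84/6 = 14
te_Task 10 = (9 + 4·10 + 17)/6 = 66/6 = 11

Forward pass:
ES_Task 1 = 0; EF_Task 1 = 8
ES_Task 2 = 0; EF_Task 2 = 11
ES_Task 3 = 0; EF_Task 3 = 6
ES_Task 4 = 0; EF_Task 4 = 2
ES_Task 5 = max(EF_Task 2=11, EF_Task 3=6) = 11; EF_Task 5 = 11+9 = 20
ES_Task 6 = 6; EF_Task 6 = 6+8 = 14
ES_Task 7 = 11; EF_Task 7 = 11+15 = 26
ES_Task 8 = max(EF_Task 3=6, EF_Task 4=2) = 6; EF_Task 8 = 6+2 = 8
ES_Task 9 = max(EF_Task 6=14, EF_Task 7=26) = 26; EF_Task 9 = 26+14 = 40
ES_Task 10 = max(EF_Task 1=8, EF_Task 5=20, EF_Task 6=14, EF_Task 8=8, EF_Task 9=40) = 40; EF_Task 10 = 40+11 = 51
Expected project duration μ = 51 days. Critical path: Task 2 → Task 7 → Task 9 → Task 10.

Backward pass:
LF_Task 10 = 51; LS_Task 10 = 51−11 = 40
LF_Task 9 = LS_Task 10 = 40; LS_Task 9 = 40−14 = 26
LF_Task 8 = LS_Task 10 = 40; LS_Task 8 = 40−2 = 38
LF_Task 7 = LS_Task 9 = 26; LS_Task 7 = 26−15 = 11
LF_Task 6 = min(LS_Task 9=26, LS_Task 10=40) = 26; LS_Task 6 = 26−8 = 18
LF_Task 5 = LS_Task 10 = 40; LS_Task 5 = 40−9 = 31
LF_Task 4 = LS_Task 8 = 38; LS_Task 4 = 38−2 = 36
LF_Task 3 = min(LS_Task 5=31, LS_Task 6=18, LS_Task 8=38) = 18; LS_Task 3 = 18−6 = 12
LF_Task 2 = min(LS_Task 5=31, LS_Task 7=11) = 11; LS_Task 2 = 11−11 = 0
LF_Task 1 = LS_Task 10 = 40; LS_Task 1 = 40−8 = 32
Slack_Task 8 = LS_Task 8 − ES_Task 8 = 38 − 6 = 32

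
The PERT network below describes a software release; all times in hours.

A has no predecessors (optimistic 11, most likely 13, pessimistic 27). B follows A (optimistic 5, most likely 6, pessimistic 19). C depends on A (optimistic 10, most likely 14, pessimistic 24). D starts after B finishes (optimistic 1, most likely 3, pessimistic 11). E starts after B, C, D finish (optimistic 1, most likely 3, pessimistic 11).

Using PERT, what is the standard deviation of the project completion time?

3.92 hours

te_A = (11 + 4·13 + 27)/6 = 90/6 = 15; σ²_A = ((27−11)/6)² = 7.111
te_B = (5 + 4·6 + 19)/6 = 48/6 = 8; σ²_B = ((19−5)/6)² = 5.444
te_C = (10 + 4·14 + 24)/6 = 90/6 = 15; σ²_C = ((24−10)/6)² = 5.444
te_D = (1 + 4·3 + 11)/6 = 24/6 = 4; σ²_D = ((11−1)/6)² = 2.778
te_E = (1 + 4·3 + 11)/6 = 24/6 = 4; σ²_E = ((11−1)/6)² = 2.778

Forward pass:
ES_A = 0; EF_A = 15
ES_B = 15; EF_B = 15+8 = 23
ES_C = 15; EF_C = 15+15 = 30
ES_D = 23; EF_D = 23+4 = 27
ES_E = max(EF_B=23, EF_C=30, EF_D=27) = 30; EF_E = 30+4 = 34
Expected project duration μ = 34 hours. Critical path: A → C → E.

Variance along critical path = 7.111 + 5.444 + 2.778 = 15.333
σ = √15.333 = 3.916 hours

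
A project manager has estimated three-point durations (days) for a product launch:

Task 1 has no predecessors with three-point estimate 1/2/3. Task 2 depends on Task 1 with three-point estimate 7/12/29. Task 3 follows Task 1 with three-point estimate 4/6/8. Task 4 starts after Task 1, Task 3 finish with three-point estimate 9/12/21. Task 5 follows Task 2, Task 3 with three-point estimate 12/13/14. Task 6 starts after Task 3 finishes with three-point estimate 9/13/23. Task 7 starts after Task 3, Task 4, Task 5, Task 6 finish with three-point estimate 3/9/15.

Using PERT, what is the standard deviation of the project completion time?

4.20 days

te_Task 1 = (1 + 4·2 + 3)/6 = 12/6 = 2; σ²_Task 1 = ((3−1)/6)² = 0.111
te_Task 2 = (7 + 4·12 + 29)/6 = 84/6 = 14; σ²_Task 2 = ((29−7)/6)² = 13.444
te_Task 3 = (4 + 4·6 + 8)/6 = 36/6 = 6; σ²_Task 3 = ((8−4)/6)² = 0.444
te_Task 4 = (9 + 4·12 + 21)/6 = 78/6 = 13; σ²_Task 4 = ((21−9)/6)² = 4.000
te_Task 5 = (12 + 4·13 + 14)/6 = 78/6 = 13; σ²_Task 5 = ((14−12)/6)² = 0.111
te_Task 6 = (9 + 4·13 + 23)/6 = 84/6 = 14; σ²_Task 6 = ((23−9)/6)² = 5.444
te_Task 7 = (3 + 4·9 + 15)/6 = 54/6 = 9; σ²_Task 7 = ((15−3)/6)² = 4.000

Forward pass:
ES_Task 1 = 0; EF_Task 1 = 2
ES_Task 2 = 2; EF_Task 2 = 2+14 = 16
ES_Task 3 = 2; EF_Task 3 = 2+6 = 8
ES_Task 4 = max(EF_Task 1=2, EF_Task 3=8) = 8; EF_Task 4 = 8+13 = 21
ES_Task 5 = max(EF_Task 2=16, EF_Task 3=8) = 16; EF_Task 5 = 16+13 = 29
ES_Task 6 = 8; EF_Task 6 = 8+14 = 22
ES_Task 7 = max(EF_Task 3=8, EF_Task 4=21, EF_Task 5=29, EF_Task 6=22) = 29; EF_Task 7 = 29+9 = 38
Expected project duration μ = 38 days. Critical path: Task 1 → Task 2 → Task 5 → Task 7.

Variance along critical path = 0.111 + 13.444 + 0.111 + 4.000 = 17.667
σ = √17.667 = 4.203 days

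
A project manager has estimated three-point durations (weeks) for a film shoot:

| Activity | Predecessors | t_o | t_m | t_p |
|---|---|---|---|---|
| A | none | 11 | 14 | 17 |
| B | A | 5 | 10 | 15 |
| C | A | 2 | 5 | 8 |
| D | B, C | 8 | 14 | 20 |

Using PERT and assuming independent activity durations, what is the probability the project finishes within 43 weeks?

te_A = (11 + 4·14 + 17)/6 = 84/6 = 14; σ²_A = ((17−11)/6)² = 1.000
te_B = (5 + 4·10 + 15)/6 = 60/6 = 10; σ²_B = ((15−5)/6)² = 2.778
te_C = (2 + 4·5 + 8)/6 = 30/6 = 5; σ²_C = ((8−2)/6)² = 1.000
te_D = (8 + 4·14 + 20)/6 = 84/6 = 14; σ²_D = ((20−8)/6)² = 4.000

Forward pass:
ES_A = 0; EF_A = 14
ES_B = 14; EF_B = 14+10 = 24
ES_C = 14; EF_C = 14+5 = 19
ES_D = max(EF_B=24, EF_C=19) = 24; EF_D = 24+14 = 38
Expected project duration μ = 38 weeks. Critical path: A → B → D.

Variance along critical path = 1.000 + 2.778 + 4.000 = 7.778; σ = √7.778 = 2.789 weeks.
Z = (43 − 38) / 2.789 = 1.793
P(T ≤ 43) = Φ(1.793) ≈ 0.964

0.964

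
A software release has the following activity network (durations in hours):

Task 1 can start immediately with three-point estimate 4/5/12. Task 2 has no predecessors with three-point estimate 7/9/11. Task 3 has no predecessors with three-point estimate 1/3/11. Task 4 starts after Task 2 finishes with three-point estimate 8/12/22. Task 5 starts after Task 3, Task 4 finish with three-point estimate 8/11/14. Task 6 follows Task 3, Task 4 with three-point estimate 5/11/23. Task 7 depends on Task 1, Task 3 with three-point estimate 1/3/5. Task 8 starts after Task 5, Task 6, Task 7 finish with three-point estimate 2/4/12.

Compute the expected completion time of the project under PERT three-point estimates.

te_Task 1 = (4 + 4·5 + 12)/6 = 36/6 = 6
te_Task 2 = (7 + 4·9 + 11)/6 = 54/6 = 9
te_Task 3 = (1 + 4·3 + 11)/6 = 24/6 = 4
te_Task 4 = (8 + 4·12 + 22)/6 = 78/6 = 13
te_Task 5 = (8 + 4·11 + 14)/6 = 66/6 = 11
te_Task 6 = (5 + 4·11 + 23)/6 = 72/6 = 12
te_Task 7 = (1 + 4·3 + 5)/6 = 18/6 = 3
te_Task 8 = (2 + 4·4 + 12)/6 = 30/6 = 5

Forward pass:
ES_Task 1 = 0; EF_Task 1 = 6
ES_Task 2 = 0; EF_Task 2 = 9
ES_Task 3 = 0; EF_Task 3 = 4
ES_Task 4 = 9; EF_Task 4 = 9+13 = 22
ES_Task 5 = max(EF_Task 3=4, EF_Task 4=22) = 22; EF_Task 5 = 22+11 = 33
ES_Task 6 = max(EF_Task 3=4, EF_Task 4=22) = 22; EF_Task 6 = 22+12 = 34
ES_Task 7 = max(EF_Task 1=6, EF_Task 3=4) = 6; EF_Task 7 = 6+3 = 9
ES_Task 8 = max(EF_Task 5=33, EF_Task 6=34, EF_Task 7=9) = 34; EF_Task 8 = 34+5 = 39
Expected project duration μ = 39 hours. Critical path: Task 2 → Task 4 → Task 6 → Task 8.

39 hours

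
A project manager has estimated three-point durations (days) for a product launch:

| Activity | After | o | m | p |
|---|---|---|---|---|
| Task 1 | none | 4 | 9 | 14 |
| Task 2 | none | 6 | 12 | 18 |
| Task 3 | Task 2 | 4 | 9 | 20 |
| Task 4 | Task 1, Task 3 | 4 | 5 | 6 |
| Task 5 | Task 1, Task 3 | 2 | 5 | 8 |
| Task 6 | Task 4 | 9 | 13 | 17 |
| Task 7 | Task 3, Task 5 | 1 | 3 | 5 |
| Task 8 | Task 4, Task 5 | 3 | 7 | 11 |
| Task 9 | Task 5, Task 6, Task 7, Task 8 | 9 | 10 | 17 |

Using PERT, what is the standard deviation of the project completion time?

3.84 days

te_Task 1 = (4 + 4·9 + 14)/6 = 54/6 = 9; σ²_Task 1 = ((14−4)/6)² = 2.778
te_Task 2 = (6 + 4·12 + 18)/6 = 72/6 = 12; σ²_Task 2 = ((18−6)/6)² = 4.000
te_Task 3 = (4 + 4·9 + 20)/6 = 60/6 = 10; σ²_Task 3 = ((20−4)/6)² = 7.111
te_Task 4 = (4 + 4·5 + 6)/6 = 30/6 = 5; σ²_Task 4 = ((6−4)/6)² = 0.111
te_Task 5 = (2 + 4·5 + 8)/6 = 30/6 = 5; σ²_Task 5 = ((8−2)/6)² = 1.000
te_Task 6 = (9 + 4·13 + 17)/6 = 78/6 = 13; σ²_Task 6 = ((17−9)/6)² = 1.778
te_Task 7 = (1 + 4·3 + 5)/6 = 18/6 = 3; σ²_Task 7 = ((5−1)/6)² = 0.444
te_Task 8 = (3 + 4·7 + 11)/6 = 42/6 = 7; σ²_Task 8 = ((11−3)/6)² = 1.778
te_Task 9 = (9 + 4·10 + 17)/6 = 66/6 = 11; σ²_Task 9 = ((17−9)/6)² = 1.778

Forward pass:
ES_Task 1 = 0; EF_Task 1 = 9
ES_Task 2 = 0; EF_Task 2 = 12
ES_Task 3 = 12; EF_Task 3 = 12+10 = 22
ES_Task 4 = max(EF_Task 1=9, EF_Task 3=22) = 22; EF_Task 4 = 22+5 = 27
ES_Task 5 = max(EF_Task 1=9, EF_Task 3=22) = 22; EF_Task 5 = 22+5 = 27
ES_Task 6 = 27; EF_Task 6 = 27+13 = 40
ES_Task 7 = max(EF_Task 3=22, EF_Task 5=27) = 27; EF_Task 7 = 27+3 = 30
ES_Task 8 = max(EF_Task 4=27, EF_Task 5=27) = 27; EF_Task 8 = 27+7 = 34
ES_Task 9 = max(EF_Task 5=27, EF_Task 6=40, EF_Task 7=30, EF_Task 8=34) = 40; EF_Task 9 = 40+11 = 51
Expected project duration μ = 51 days. Critical path: Task 2 → Task 3 → Task 4 → Task 6 → Task 9.

Variance along critical path = 4.000 + 7.111 + 0.111 + 1.778 + 1.778 = 14.778
σ = √14.778 = 3.844 days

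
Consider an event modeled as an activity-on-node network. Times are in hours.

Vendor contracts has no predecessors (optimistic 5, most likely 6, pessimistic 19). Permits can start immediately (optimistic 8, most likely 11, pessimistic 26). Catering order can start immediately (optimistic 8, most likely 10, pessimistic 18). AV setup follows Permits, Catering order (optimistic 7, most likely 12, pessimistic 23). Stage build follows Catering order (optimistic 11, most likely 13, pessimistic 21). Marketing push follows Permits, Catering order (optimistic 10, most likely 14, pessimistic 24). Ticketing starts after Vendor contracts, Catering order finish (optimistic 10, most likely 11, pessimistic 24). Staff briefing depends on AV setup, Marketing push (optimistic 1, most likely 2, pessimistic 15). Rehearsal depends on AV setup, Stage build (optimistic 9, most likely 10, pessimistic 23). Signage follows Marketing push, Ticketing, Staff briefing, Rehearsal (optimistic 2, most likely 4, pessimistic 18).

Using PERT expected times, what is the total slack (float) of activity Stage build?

1 hours

te_Vendor contracts = (5 + 4·6 + 19)/6 = 48/6 = 8
te_Permits = (8 + 4·11 + 26)/6 = 78/6 = 13
te_Catering order = (8 + 4·10 + 18)/6 = 66/6 = 11
te_AV setup = (7 + 4·12 + 23)/6 = 78/6 = 13
te_Stage build = (11 + 4·13 + 21)/6 = 84/6 = 14
te_Marketing push = (10 + 4·14 + 24)/6 = 90/6 = 15
te_Ticketing = (10 + 4·11 + 24)/6 = 78/6 = 13
te_Staff briefing = (1 + 4·2 + 15)/6 = 24/6 = 4
te_Rehearsal = (9 + 4·10 + 23)/6 = 72/6 = 12
te_Signage = (2 + 4·4 + 18)/6 = 36/6 = 6

Forward pass:
ES_Vendor contracts = 0; EF_Vendor contracts = 8
ES_Permits = 0; EF_Permits = 13
ES_Catering order = 0; EF_Catering order = 11
ES_AV setup = max(EF_Permits=13, EF_Catering order=11) = 13; EF_AV setup = 13+13 = 26
ES_Stage build = 11; EF_Stage build = 11+14 = 25
ES_Marketing push = max(EF_Permits=13, EF_Catering order=11) = 13; EF_Marketing push = 13+15 = 28
ES_Ticketing = max(EF_Vendor contracts=8, EF_Catering order=11) = 11; EF_Ticketing = 11+13 = 24
ES_Staff briefing = max(EF_AV setup=26, EF_Marketing push=28) = 28; EF_Staff briefing = 28+4 = 32
ES_Rehearsal = max(EF_AV setup=26, EF_Stage build=25) = 26; EF_Rehearsal = 26+12 = 38
ES_Signage = max(EF_Marketing push=28, EF_Ticketing=24, EF_Staff briefing=32, EF_Rehearsal=38) = 38; EF_Signage = 38+6 = 44
Expected project duration μ = 44 hours. Critical path: Permits → AV setup → Rehearsal → Signage.

Backward pass:
LF_Signage = 44; LS_Signage = 44−6 = 38
LF_Rehearsal = LS_Signage = 38; LS_Rehearsal = 38−12 = 26
LF_Staff briefing = LS_Signage = 38; LS_Staff briefing = 38−4 = 34
LF_Ticketing = LS_Signage = 38; LS_Ticketing = 38−13 = 25
LF_Marketing push = min(LS_Staff briefing=34, LS_Signage=38) = 34; LS_Marketing push = 34−15 = 19
LF_Stage build = LS_Rehearsal = 26; LS_Stage build = 26−14 = 12
LF_AV setup = min(LS_Staff briefing=34, LS_Rehearsal=26) = 26; LS_AV setup = 26−13 = 13
LF_Catering order = min(LS_AV setup=13, LS_Stage build=12, LS_Marketing push=19, LS_Ticketing=25) = 12; LS_Catering order = 12−11 = 1
LF_Permits = min(LS_AV setup=13, LS_Marketing push=19) = 13; LS_Permits = 13−13 = 0
LF_Vendor contracts = LS_Ticketing = 25; LS_Vendor contracts = 25−8 = 17
Slack_Stage build = LS_Stage build − ES_Stage build = 12 − 11 = 1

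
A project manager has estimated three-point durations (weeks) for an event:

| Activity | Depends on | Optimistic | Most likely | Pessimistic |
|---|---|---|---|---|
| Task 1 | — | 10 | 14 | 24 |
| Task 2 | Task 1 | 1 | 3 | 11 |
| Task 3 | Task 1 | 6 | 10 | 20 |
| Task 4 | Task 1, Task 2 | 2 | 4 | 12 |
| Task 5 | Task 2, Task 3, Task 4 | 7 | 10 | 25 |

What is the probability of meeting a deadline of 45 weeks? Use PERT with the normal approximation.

0.942

te_Task 1 = (10 + 4·14 + 24)/6 = 90/6 = 15; σ²_Task 1 = ((24−10)/6)² = 5.444
te_Task 2 = (1 + 4·3 + 11)/6 = 24/6 = 4; σ²_Task 2 = ((11−1)/6)² = 2.778
te_Task 3 = (6 + 4·10 + 20)/6 = 66/6 = 11; σ²_Task 3 = ((20−6)/6)² = 5.444
te_Task 4 = (2 + 4·4 + 12)/6 = 30/6 = 5; σ²_Task 4 = ((12−2)/6)² = 2.778
te_Task 5 = (7 + 4·10 + 25)/6 = 72/6 = 12; σ²_Task 5 = ((25−7)/6)² = 9.000

Forward pass:
ES_Task 1 = 0; EF_Task 1 = 15
ES_Task 2 = 15; EF_Task 2 = 15+4 = 19
ES_Task 3 = 15; EF_Task 3 = 15+11 = 26
ES_Task 4 = max(EF_Task 1=15, EF_Task 2=19) = 19; EF_Task 4 = 19+5 = 24
ES_Task 5 = max(EF_Task 2=19, EF_Task 3=26, EF_Task 4=24) = 26; EF_Task 5 = 26+12 = 38
Expected project duration μ = 38 weeks. Critical path: Task 1 → Task 3 → Task 5.

Variance along critical path = 5.444 + 5.444 + 9.000 = 19.889; σ = √19.889 = 4.460 weeks.
Z = (45 − 38) / 4.460 = 1.570
P(T ≤ 45) = Φ(1.570) ≈ 0.942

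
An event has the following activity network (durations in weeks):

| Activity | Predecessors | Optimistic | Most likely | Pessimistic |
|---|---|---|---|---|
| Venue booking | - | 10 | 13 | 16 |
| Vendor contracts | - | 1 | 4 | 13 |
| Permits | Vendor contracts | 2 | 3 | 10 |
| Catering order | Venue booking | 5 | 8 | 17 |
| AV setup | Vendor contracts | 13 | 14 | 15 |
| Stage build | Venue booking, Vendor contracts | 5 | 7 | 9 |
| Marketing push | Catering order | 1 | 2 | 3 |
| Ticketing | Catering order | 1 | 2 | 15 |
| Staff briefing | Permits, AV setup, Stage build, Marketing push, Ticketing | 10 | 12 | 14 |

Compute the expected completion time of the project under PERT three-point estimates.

te_Venue booking = (10 + 4·13 + 16)/6 = 78/6 = 13
te_Vendor contracts = (1 + 4·4 + 13)/6 = 30/6 = 5
te_Permits = (2 + 4·3 + 10)/6 = 24/6 = 4
te_Catering order = (5 + 4·8 + 17)/6 = 54/6 = 9
te_AV setup = (13 + 4·14 + 15)/6 = 84/6 = 14
te_Stage build = (5 + 4·7 + 9)/6 = 42/6 = 7
te_Marketing push = (1 + 4·2 + 3)/6 = 12/6 = 2
te_Ticketing = (1 + 4·2 + 15)/6 = 24/6 = 4
te_Staff briefing = (10 + 4·12 + 14)/6 = 72/6 = 12

Forward pass:
ES_Venue booking = 0; EF_Venue booking = 13
ES_Vendor contracts = 0; EF_Vendor contracts = 5
ES_Permits = 5; EF_Permits = 5+4 = 9
ES_Catering order = 13; EF_Catering order = 13+9 = 22
ES_AV setup = 5; EF_AV setup = 5+14 = 19
ES_Stage build = max(EF_Venue booking=13, EF_Vendor contracts=5) = 13; EF_Stage build = 13+7 = 20
ES_Marketing push = 22; EF_Marketing push = 22+2 = 24
ES_Ticketing = 22; EF_Ticketing = 22+4 = 26
ES_Staff briefing = max(EF_Permits=9, EF_AV setup=19, EF_Stage build=20, EF_Marketing push=24, EF_Ticketing=26) = 26; EF_Staff briefing = 26+12 = 38
Expected project duration μ = 38 weeks. Critical path: Venue booking → Catering order → Ticketing → Staff briefing.

38 weeks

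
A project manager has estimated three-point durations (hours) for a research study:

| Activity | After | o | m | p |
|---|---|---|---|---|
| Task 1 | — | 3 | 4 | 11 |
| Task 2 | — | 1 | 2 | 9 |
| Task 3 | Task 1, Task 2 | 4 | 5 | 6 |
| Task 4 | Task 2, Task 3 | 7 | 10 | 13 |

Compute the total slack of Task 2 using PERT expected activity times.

2 hours

te_Task 1 = (3 + 4·4 + 11)/6 = 30/6 = 5
te_Task 2 = (1 + 4·2 + 9)/6 = 18/6 = 3
te_Task 3 = (4 + 4·5 + 6)/6 = 30/6 = 5
te_Task 4 = (7 + 4·10 + 13)/6 = 60/6 = 10

Forward pass:
ES_Task 1 = 0; EF_Task 1 = 5
ES_Task 2 = 0; EF_Task 2 = 3
ES_Task 3 = max(EF_Task 1=5, EF_Task 2=3) = 5; EF_Task 3 = 5+5 = 10
ES_Task 4 = max(EF_Task 2=3, EF_Task 3=10) = 10; EF_Task 4 = 10+10 = 20
Expected project duration μ = 20 hours. Critical path: Task 1 → Task 3 → Task 4.

Backward pass:
LF_Task 4 = 20; LS_Task 4 = 20−10 = 10
LF_Task 3 = LS_Task 4 = 10; LS_Task 3 = 10−5 = 5
LF_Task 2 = min(LS_Task 3=5, LS_Task 4=10) = 5; LS_Task 2 = 5−3 = 2
LF_Task 1 = LS_Task 3 = 5; LS_Task 1 = 5−5 = 0
Slack_Task 2 = LS_Task 2 − ES_Task 2 = 2 − 0 = 2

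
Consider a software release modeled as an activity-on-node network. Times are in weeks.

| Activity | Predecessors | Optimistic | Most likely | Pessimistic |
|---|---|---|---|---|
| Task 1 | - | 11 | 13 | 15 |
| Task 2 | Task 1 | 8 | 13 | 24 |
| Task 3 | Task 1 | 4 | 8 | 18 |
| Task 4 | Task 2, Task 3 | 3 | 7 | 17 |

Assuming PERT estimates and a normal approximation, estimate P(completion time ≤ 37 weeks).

0.710

te_Task 1 = (11 + 4·13 + 15)/6 = 78/6 = 13; σ²_Task 1 = ((15−11)/6)² = 0.444
te_Task 2 = (8 + 4·13 + 24)/6 = 84/6 = 14; σ²_Task 2 = ((24−8)/6)² = 7.111
te_Task 3 = (4 + 4·8 + 18)/6 = 54/6 = 9; σ²_Task 3 = ((18−4)/6)² = 5.444
te_Task 4 = (3 + 4·7 + 17)/6 = 48/6 = 8; σ²_Task 4 = ((17−3)/6)² = 5.444

Forward pass:
ES_Task 1 = 0; EF_Task 1 = 13
ES_Task 2 = 13; EF_Task 2 = 13+14 = 27
ES_Task 3 = 13; EF_Task 3 = 13+9 = 22
ES_Task 4 = max(EF_Task 2=27, EF_Task 3=22) = 27; EF_Task 4 = 27+8 = 35
Expected project duration μ = 35 weeks. Critical path: Task 1 → Task 2 → Task 4.

Variance along critical path = 0.444 + 7.111 + 5.444 = 13.000; σ = √13.000 = 3.606 weeks.
Z = (37 − 35) / 3.606 = 0.555
P(T ≤ 37) = Φ(0.555) ≈ 0.710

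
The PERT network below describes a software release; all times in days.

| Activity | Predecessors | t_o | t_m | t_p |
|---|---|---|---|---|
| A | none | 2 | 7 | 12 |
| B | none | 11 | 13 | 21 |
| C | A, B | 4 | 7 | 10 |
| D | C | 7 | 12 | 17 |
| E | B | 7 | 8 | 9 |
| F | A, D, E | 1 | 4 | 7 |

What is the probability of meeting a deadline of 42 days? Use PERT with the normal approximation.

te_A = (2 + 4·7 + 12)/6 = 42/6 = 7; σ²_A = ((12−2)/6)² = 2.778
te_B = (11 + 4·13 + 21)/6 = 84/6 = 14; σ²_B = ((21−11)/6)² = 2.778
te_C = (4 + 4·7 + 10)/6 = 42/6 = 7; σ²_C = ((10−4)/6)² = 1.000
te_D = (7 + 4·12 + 17)/6 = 72/6 = 12; σ²_D = ((17−7)/6)² = 2.778
te_E = (7 + 4·8 + 9)/6 = 48/6 = 8; σ²_E = ((9−7)/6)² = 0.111
te_F = (1 + 4·4 + 7)/6 = 24/6 = 4; σ²_F = ((7−1)/6)² = 1.000

Forward pass:
ES_A = 0; EF_A = 7
ES_B = 0; EF_B = 14
ES_C = max(EF_A=7, EF_B=14) = 14; EF_C = 14+7 = 21
ES_D = 21; EF_D = 21+12 = 33
ES_E = 14; EF_E = 14+8 = 22
ES_F = max(EF_A=7, EF_D=33, EF_E=22) = 33; EF_F = 33+4 = 37
Expected project duration μ = 37 days. Critical path: B → C → D → F.

Variance along critical path = 2.778 + 1.000 + 2.778 + 1.000 = 7.556; σ = √7.556 = 2.749 days.
Z = (42 − 37) / 2.749 = 1.819
P(T ≤ 42) = Φ(1.819) ≈ 0.966

0.966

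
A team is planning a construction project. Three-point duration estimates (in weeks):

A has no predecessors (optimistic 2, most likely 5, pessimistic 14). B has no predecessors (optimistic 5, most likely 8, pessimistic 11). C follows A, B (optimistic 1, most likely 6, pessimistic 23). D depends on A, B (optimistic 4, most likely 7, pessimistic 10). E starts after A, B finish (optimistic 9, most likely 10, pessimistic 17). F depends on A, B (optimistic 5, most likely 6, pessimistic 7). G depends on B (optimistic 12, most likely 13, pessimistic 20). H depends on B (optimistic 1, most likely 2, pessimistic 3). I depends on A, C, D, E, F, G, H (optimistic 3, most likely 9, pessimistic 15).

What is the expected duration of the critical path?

te_A = (2 + 4·5 + 14)/6 = 36/6 = 6
te_B = (5 + 4·8 + 11)/6 = 48/6 = 8
te_C = (1 + 4·6 + 23)/6 = 48/6 = 8
te_D = (4 + 4·7 + 10)/6 = 42/6 = 7
te_E = (9 + 4·10 + 17)/6 = 66/6 = 11
te_F = (5 + 4·6 + 7)/6 = 36/6 = 6
te_G = (12 + 4·13 + 20)/6 = 84/6 = 14
te_H = (1 + 4·2 + 3)/6 = 12/6 = 2
te_I = (3 + 4·9 + 15)/6 = 54/6 = 9

Forward pass:
ES_A = 0; EF_A = 6
ES_B = 0; EF_B = 8
ES_C = max(EF_A=6, EF_B=8) = 8; EF_C = 8+8 = 16
ES_D = max(EF_A=6, EF_B=8) = 8; EF_D = 8+7 = 15
ES_E = max(EF_A=6, EF_B=8) = 8; EF_E = 8+11 = 19
ES_F = max(EF_A=6, EF_B=8) = 8; EF_F = 8+6 = 14
ES_G = 8; EF_G = 8+14 = 22
ES_H = 8; EF_H = 8+2 = 10
ES_I = max(EF_A=6, EF_C=16, EF_D=15, EF_E=19, EF_F=14, EF_G=22, EF_H=10) = 22; EF_I = 22+9 = 31
Expected project duration μ = 31 weeks. Critical path: B → G → I.

31 weeks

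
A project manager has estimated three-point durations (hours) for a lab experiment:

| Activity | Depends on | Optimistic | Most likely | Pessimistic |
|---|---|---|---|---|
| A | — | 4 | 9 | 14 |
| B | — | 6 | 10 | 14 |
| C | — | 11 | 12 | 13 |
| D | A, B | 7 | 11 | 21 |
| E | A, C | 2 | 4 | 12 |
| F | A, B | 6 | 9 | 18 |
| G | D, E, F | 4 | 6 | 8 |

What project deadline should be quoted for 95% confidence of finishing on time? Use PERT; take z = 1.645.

32.6 hours

te_A = (4 + 4·9 + 14)/6 = 54/6 = 9; σ²_A = ((14−4)/6)² = 2.778
te_B = (6 + 4·10 + 14)/6 = 60/6 = 10; σ²_B = ((14−6)/6)² = 1.778
te_C = (11 + 4·12 + 13)/6 = 72/6 = 12; σ²_C = ((13−11)/6)² = 0.111
te_D = (7 + 4·11 + 21)/6 = 72/6 = 12; σ²_D = ((21−7)/6)² = 5.444
te_E = (2 + 4·4 + 12)/6 = 30/6 = 5; σ²_E = ((12−2)/6)² = 2.778
te_F = (6 + 4·9 + 18)/6 = 60/6 = 10; σ²_F = ((18−6)/6)² = 4.000
te_G = (4 + 4·6 + 8)/6 = 36/6 = 6; σ²_G = ((8−4)/6)² = 0.444

Forward pass:
ES_A = 0; EF_A = 9
ES_B = 0; EF_B = 10
ES_C = 0; EF_C = 12
ES_D = max(EF_A=9, EF_B=10) = 10; EF_D = 10+12 = 22
ES_E = max(EF_A=9, EF_C=12) = 12; EF_E = 12+5 = 17
ES_F = max(EF_A=9, EF_B=10) = 10; EF_F = 10+10 = 20
ES_G = max(EF_D=22, EF_E=17, EF_F=20) = 22; EF_G = 22+6 = 28
Expected project duration μ = 28 hours. Critical path: B → D → G.

Variance along critical path = 1.778 + 5.444 + 0.444 = 7.667; σ = 2.769 hours.
D = μ + z·σ = 28 + 1.645·2.769 = 32.6 hours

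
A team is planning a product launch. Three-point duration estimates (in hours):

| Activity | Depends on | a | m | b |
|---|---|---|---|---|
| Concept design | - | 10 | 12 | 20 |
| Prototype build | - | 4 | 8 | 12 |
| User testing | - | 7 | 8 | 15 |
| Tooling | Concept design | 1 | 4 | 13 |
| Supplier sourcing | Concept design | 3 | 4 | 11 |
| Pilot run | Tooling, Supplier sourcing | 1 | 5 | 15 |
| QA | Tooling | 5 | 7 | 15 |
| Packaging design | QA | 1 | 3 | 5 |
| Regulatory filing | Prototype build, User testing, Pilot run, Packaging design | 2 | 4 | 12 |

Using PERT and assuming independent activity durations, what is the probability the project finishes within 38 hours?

te_Concept design = (10 + 4·12 + 20)/6 = 78/6 = 13; σ²_Concept design = ((20−10)/6)² = 2.778
te_Prototype build = (4 + 4·8 + 12)/6 = 48/6 = 8; σ²_Prototype build = ((12−4)/6)² = 1.778
te_User testing = (7 + 4·8 + 15)/6 = 54/6 = 9; σ²_User testing = ((15−7)/6)² = 1.778
te_Tooling = (1 + 4·4 + 13)/6 = 30/6 = 5; σ²_Tooling = ((13−1)/6)² = 4.000
te_Supplier sourcing = (3 + 4·4 + 11)/6 = 30/6 = 5; σ²_Supplier sourcing = ((11−3)/6)² = 1.778
te_Pilot run = (1 + 4·5 + 15)/6 = 36/6 = 6; σ²_Pilot run = ((15−1)/6)² = 5.444
te_QA = (5 + 4·7 + 15)/6 = 48/6 = 8; σ²_QA = ((15−5)/6)² = 2.778
te_Packaging design = (1 + 4·3 + 5)/6 = 18/6 = 3; σ²_Packaging design = ((5−1)/6)² = 0.444
te_Regulatory filing = (2 + 4·4 + 12)/6 = 30/6 = 5; σ²_Regulatory filing = ((12−2)/6)² = 2.778

Forward pass:
ES_Concept design = 0; EF_Concept design = 13
ES_Prototype build = 0; EF_Prototype build = 8
ES_User testing = 0; EF_User testing = 9
ES_Tooling = 13; EF_Tooling = 13+5 = 18
ES_Supplier sourcing = 13; EF_Supplier sourcing = 13+5 = 18
ES_Pilot run = max(EF_Tooling=18, EF_Supplier sourcing=18) = 18; EF_Pilot run = 18+6 = 24
ES_QA = 18; EF_QA = 18+8 = 26
ES_Packaging design = 26; EF_Packaging design = 26+3 = 29
ES_Regulatory filing = max(EF_Prototype build=8, EF_User testing=9, EF_Pilot run=24, EF_Packaging design=29) = 29; EF_Regulatory filing = 29+5 = 34
Expected project duration μ = 34 hours. Critical path: Concept design → Tooling → QA → Packaging design → Regulatory filing.

Variance along critical path = 2.778 + 4.000 + 2.778 + 0.444 + 2.778 = 12.778; σ = √12.778 = 3.575 hours.
Z = (38 − 34) / 3.575 = 1.119
P(T ≤ 38) = Φ(1.119) ≈ 0.868

0.868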